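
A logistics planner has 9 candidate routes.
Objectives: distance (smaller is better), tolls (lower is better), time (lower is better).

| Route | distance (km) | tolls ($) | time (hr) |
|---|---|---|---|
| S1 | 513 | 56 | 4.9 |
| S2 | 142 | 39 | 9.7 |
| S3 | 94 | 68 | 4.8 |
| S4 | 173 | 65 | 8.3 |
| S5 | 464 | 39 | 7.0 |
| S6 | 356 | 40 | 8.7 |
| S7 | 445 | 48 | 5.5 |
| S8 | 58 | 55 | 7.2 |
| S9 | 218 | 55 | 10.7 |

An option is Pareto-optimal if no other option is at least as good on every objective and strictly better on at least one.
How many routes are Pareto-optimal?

7

S1: not dominated.
S2: not dominated.
S3: not dominated (best time).
S4: dominated by S8 (distance 58≤173, tolls 55≤65, time 7.2≤8.3).
S5: not dominated.
S6: not dominated.
S7: not dominated.
S8: not dominated (best distance).
S9: dominated by S2 (distance 142≤218, tolls 39≤55, time 9.7≤10.7).
Pareto-optimal: S1, S2, S3, S5, S6, S7, S8 → 7.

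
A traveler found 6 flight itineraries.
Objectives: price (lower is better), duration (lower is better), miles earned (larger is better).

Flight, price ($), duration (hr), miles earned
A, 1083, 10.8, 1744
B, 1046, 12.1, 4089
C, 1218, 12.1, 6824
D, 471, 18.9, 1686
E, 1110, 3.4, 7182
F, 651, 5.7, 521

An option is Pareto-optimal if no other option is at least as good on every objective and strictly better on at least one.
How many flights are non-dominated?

A: not dominated.
B: not dominated.
C: dominated by E (price 1110≤1218, duration 3.4≤12.1, miles earned 7182≥6824).
D: not dominated (best price).
E: not dominated (best duration).
F: not dominated.
Pareto-optimal: A, B, D, E, F → 5.

5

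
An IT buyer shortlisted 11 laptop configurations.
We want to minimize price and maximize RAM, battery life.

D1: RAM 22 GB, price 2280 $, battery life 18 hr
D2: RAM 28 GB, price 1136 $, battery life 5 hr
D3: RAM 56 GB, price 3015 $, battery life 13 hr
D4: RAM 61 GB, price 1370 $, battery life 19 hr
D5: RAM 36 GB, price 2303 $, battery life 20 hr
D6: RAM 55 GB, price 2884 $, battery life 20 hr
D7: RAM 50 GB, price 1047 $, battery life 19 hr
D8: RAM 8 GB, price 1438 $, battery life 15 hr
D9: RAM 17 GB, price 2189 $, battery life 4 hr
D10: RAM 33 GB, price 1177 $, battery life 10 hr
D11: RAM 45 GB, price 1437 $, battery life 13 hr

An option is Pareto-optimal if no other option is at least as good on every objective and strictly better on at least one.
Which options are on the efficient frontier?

D4, D5, D6, D7

D1: dominated by D4 (RAM 61≥22, price 1370≤2280, battery life 19≥18).
D2: dominated by D7 (RAM 50≥28, price 1047≤1136, battery life 19≥5).
D3: dominated by D4 (RAM 61≥56, price 1370≤3015, battery life 19≥13).
D4: not dominated (best RAM).
D5: not dominated.
D6: not dominated.
D7: not dominated (best price).
D8: dominated by D4 (RAM 61≥8, price 1370≤1438, battery life 19≥15).
D9: dominated by D2 (RAM 28≥17, price 1136≤2189, battery life 5≥4).
D10: dominated by D7 (RAM 50≥33, price 1047≤1177, battery life 19≥10).
D11: dominated by D4 (RAM 61≥45, price 1370≤1437, battery life 19≥13).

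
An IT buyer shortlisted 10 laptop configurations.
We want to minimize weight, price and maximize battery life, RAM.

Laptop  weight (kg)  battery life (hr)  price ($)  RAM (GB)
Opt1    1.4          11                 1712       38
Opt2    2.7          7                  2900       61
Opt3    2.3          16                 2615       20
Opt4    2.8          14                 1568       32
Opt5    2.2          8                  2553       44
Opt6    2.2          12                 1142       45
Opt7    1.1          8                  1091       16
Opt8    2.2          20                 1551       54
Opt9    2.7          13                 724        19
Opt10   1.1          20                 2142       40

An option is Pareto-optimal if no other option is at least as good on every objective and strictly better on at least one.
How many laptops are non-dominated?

Opt1: not dominated.
Opt2: not dominated (best RAM).
Opt3: dominated by Opt8 (weight 2.2≤2.3, battery life 20≥16, price 1551≤2615, RAM 54≥20).
Opt4: dominated by Opt8 (weight 2.2≤2.8, battery life 20≥14, price 1551≤1568, RAM 54≥32).
Opt5: dominated by Opt6 (weight 2.2≤2.2, battery life 12≥8, price 1142≤2553, RAM 45≥44).
Opt6: not dominated.
Opt7: not dominated.
Opt8: not dominated.
Opt9: not dominated (best price).
Opt10: not dominated.
Pareto-optimal: Opt1, Opt2, Opt6, Opt7, Opt8, Opt9, Opt10 → 7.

7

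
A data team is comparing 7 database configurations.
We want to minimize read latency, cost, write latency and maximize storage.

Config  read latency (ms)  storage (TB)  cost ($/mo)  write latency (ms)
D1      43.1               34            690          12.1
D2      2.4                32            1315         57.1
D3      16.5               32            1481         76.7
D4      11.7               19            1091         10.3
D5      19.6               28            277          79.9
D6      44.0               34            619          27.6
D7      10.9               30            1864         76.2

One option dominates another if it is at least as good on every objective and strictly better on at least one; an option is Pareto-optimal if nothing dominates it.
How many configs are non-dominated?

5

D1: not dominated.
D2: not dominated (best read latency).
D3: dominated by D2 (read latency 2.4≤16.5, storage 32≥32, cost 1315≤1481, write latency 57.1≤76.7).
D4: not dominated (best write latency).
D5: not dominated (best cost).
D6: not dominated.
D7: dominated by D2 (read latency 2.4≤10.9, storage 32≥30, cost 1315≤1864, write latency 57.1≤76.2).
Pareto-optimal: D1, D2, D4, D5, D6 → 5.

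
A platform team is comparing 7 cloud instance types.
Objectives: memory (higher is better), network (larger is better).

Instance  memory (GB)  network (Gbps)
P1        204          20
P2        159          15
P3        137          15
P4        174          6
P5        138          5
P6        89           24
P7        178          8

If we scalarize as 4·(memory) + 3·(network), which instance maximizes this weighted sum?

P1

P1: 4·204 + 3·20 = 876
P2: 4·159 + 3·15 = 681
P3: 4·137 + 3·15 = 593
P4: 4·174 + 3·6 = 714
P5: 4·138 + 3·5 = 567
P6: 4·89 + 3·24 = 428
P7: 4·178 + 3·8 = 736
Highest: P1 at 876.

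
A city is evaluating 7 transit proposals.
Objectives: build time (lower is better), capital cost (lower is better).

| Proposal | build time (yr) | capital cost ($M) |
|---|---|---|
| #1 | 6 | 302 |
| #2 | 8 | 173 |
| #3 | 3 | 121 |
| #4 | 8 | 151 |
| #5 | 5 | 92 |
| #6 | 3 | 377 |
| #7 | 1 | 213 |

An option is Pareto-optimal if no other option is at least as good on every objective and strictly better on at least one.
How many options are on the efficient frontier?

#1: dominated by #3 (build time 3≤6, capital cost 121≤302).
#2: dominated by #3 (build time 3≤8, capital cost 121≤173).
#3: not dominated.
#4: dominated by #3 (build time 3≤8, capital cost 121≤151).
#5: not dominated (best capital cost).
#6: dominated by #3 (build time 3≤3, capital cost 121≤377).
#7: not dominated (best build time).
Pareto-optimal: #3, #5, #7 → 3.

3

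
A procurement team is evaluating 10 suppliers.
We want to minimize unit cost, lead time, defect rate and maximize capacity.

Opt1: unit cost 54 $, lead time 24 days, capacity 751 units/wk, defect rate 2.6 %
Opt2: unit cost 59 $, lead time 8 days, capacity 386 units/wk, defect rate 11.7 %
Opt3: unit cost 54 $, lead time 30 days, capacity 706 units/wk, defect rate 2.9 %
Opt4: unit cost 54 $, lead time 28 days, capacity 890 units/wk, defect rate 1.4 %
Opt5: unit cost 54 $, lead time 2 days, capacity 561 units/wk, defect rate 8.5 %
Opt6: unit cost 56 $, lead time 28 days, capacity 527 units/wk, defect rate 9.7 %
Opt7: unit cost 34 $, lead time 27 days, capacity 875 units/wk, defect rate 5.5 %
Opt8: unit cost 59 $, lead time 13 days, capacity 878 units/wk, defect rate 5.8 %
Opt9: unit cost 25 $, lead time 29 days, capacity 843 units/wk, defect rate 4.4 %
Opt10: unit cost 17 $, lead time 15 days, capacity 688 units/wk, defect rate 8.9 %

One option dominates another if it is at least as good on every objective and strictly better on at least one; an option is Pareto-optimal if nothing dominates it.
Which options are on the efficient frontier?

Opt1, Opt4, Opt5, Opt7, Opt8, Opt9, Opt10

Opt1: not dominated.
Opt2: dominated by Opt5 (unit cost 54≤59, lead time 2≤8, capacity 561≥386, defect rate 8.5≤11.7).
Opt3: dominated by Opt1 (unit cost 54≤54, lead time 24≤30, capacity 751≥706, defect rate 2.6≤2.9).
Opt4: not dominated (best capacity).
Opt5: not dominated (best lead time).
Opt6: dominated by Opt1 (unit cost 54≤56, lead time 24≤28, capacity 751≥527, defect rate 2.6≤9.7).
Opt7: not dominated.
Opt8: not dominated.
Opt9: not dominated.
Opt10: not dominated (best unit cost).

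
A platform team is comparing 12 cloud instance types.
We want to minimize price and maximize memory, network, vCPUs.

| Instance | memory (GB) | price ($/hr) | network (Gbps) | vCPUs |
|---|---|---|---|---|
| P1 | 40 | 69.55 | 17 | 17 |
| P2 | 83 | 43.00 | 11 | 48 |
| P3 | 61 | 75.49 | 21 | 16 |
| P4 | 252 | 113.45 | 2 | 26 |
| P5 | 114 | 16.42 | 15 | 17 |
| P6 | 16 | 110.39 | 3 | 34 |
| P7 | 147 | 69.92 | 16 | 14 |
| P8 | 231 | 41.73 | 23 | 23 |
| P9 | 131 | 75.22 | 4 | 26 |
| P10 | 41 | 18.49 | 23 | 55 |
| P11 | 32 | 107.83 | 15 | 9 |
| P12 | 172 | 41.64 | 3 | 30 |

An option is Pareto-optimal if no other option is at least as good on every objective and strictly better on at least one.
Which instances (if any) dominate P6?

P2: memory 83≥16, price 43.00≤110.39, network 11≥3, vCPUs 48≥34 — dominates P6.
P10: memory 41≥16, price 18.49≤110.39, network 23≥3, vCPUs 55≥34 — dominates P6.
Others (P1, P3, P4, P5, P7, P8, P9, P11, P12) are each worse than P6 on at least one objective.

P2, P10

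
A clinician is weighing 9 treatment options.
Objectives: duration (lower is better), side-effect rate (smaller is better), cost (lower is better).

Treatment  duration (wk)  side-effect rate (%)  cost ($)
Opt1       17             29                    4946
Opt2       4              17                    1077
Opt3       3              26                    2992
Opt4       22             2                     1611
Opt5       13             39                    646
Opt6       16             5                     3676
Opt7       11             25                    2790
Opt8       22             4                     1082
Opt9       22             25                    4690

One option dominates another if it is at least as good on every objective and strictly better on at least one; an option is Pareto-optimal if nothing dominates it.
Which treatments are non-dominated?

Opt1: dominated by Opt2 (duration 4≤17, side-effect rate 17≤29, cost 1077≤4946).
Opt2: not dominated.
Opt3: not dominated (best duration).
Opt4: not dominated (best side-effect rate).
Opt5: not dominated (best cost).
Opt6: not dominated.
Opt7: dominated by Opt2 (duration 4≤11, side-effect rate 17≤25, cost 1077≤2790).
Opt8: not dominated.
Opt9: dominated by Opt2 (duration 4≤22, side-effect rate 17≤25, cost 1077≤4690).

Opt2, Opt3, Opt4, Opt5, Opt6, Opt8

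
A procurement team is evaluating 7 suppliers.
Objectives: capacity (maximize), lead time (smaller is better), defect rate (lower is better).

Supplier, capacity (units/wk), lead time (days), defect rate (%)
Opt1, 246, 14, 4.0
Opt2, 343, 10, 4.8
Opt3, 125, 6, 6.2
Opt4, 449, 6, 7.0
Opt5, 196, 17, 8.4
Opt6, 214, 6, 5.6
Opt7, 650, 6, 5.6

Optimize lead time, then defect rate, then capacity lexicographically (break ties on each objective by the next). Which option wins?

Opt7

First minimize lead time: best is 6, kept {Opt3, Opt4, Opt6, Opt7}.
Then minimize defect rate: best is 5.6, kept {Opt6, Opt7}.
Then maximize capacity: best is 650, kept {Opt7}.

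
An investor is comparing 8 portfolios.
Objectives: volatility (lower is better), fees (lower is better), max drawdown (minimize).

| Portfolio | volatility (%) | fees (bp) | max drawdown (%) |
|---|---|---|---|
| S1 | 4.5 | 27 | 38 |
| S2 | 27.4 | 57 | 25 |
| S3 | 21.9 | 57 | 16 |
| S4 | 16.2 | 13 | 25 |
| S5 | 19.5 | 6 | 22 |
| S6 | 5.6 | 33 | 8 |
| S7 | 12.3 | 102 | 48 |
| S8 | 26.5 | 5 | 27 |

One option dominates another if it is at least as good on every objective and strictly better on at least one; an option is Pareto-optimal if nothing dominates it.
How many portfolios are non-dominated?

5

S1: not dominated (best volatility).
S2: dominated by S3 (volatility 21.9≤27.4, fees 57≤57, max drawdown 16≤25).
S3: dominated by S6 (volatility 5.6≤21.9, fees 33≤57, max drawdown 8≤16).
S4: not dominated.
S5: not dominated.
S6: not dominated (best max drawdown).
S7: dominated by S1 (volatility 4.5≤12.3, fees 27≤102, max drawdown 38≤48).
S8: not dominated (best fees).
Pareto-optimal: S1, S4, S5, S6, S8 → 5.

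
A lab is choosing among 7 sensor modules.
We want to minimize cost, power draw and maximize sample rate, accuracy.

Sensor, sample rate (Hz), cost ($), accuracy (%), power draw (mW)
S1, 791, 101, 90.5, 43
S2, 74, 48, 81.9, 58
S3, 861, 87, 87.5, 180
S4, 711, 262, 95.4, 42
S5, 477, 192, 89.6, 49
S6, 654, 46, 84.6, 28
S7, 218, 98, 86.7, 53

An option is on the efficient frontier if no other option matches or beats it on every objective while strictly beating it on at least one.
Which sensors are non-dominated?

S1: not dominated.
S2: dominated by S6 (sample rate 654≥74, cost 46≤48, accuracy 84.6≥81.9, power draw 28≤58).
S3: not dominated (best sample rate).
S4: not dominated (best accuracy).
S5: dominated by S1 (sample rate 791≥477, cost 101≤192, accuracy 90.5≥89.6, power draw 43≤49).
S6: not dominated (best cost).
S7: not dominated.

S1, S3, S4, S6, S7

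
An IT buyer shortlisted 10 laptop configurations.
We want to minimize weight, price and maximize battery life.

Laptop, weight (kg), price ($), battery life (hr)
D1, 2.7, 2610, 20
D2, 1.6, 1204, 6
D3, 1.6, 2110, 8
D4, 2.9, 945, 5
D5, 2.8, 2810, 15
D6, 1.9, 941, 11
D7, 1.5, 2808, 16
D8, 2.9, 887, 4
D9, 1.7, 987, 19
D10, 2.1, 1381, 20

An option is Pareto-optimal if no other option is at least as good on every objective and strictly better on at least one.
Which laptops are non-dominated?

D2, D3, D6, D7, D8, D9, D10

D1: dominated by D10 (weight 2.1≤2.7, price 1381≤2610, battery life 20≥20).
D2: not dominated.
D3: not dominated.
D4: dominated by D6 (weight 1.9≤2.9, price 941≤945, battery life 11≥5).
D5: dominated by D1 (weight 2.7≤2.8, price 2610≤2810, battery life 20≥15).
D6: not dominated.
D7: not dominated (best weight).
D8: not dominated (best price).
D9: not dominated.
D10: not dominated.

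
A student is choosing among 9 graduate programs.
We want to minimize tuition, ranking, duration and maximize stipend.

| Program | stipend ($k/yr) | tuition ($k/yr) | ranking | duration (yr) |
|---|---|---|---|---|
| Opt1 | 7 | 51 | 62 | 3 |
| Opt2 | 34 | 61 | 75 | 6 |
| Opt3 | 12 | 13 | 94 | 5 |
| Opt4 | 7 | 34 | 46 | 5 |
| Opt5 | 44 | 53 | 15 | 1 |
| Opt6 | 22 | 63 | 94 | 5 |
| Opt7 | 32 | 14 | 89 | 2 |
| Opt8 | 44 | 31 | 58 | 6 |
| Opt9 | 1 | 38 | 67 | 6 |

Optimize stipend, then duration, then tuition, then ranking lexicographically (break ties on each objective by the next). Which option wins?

First maximize stipend: best is 44, kept {Opt5, Opt8}.
Then minimize duration: best is 1, kept {Opt5}.

Opt5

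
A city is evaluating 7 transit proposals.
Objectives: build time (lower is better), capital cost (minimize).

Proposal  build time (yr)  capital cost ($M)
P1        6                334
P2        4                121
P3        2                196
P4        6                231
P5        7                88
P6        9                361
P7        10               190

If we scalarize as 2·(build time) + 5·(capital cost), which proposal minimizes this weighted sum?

P1: 2·6 + 5·334 = 1682
P2: 2·4 + 5·121 = 613
P3: 2·2 + 5·196 = 984
P4: 2·6 + 5·231 = 1167
P5: 2·7 + 5·88 = 454
P6: 2·9 + 5·361 = 1823
P7: 2·10 + 5·190 = 970
Lowest: P5 at 454.

P5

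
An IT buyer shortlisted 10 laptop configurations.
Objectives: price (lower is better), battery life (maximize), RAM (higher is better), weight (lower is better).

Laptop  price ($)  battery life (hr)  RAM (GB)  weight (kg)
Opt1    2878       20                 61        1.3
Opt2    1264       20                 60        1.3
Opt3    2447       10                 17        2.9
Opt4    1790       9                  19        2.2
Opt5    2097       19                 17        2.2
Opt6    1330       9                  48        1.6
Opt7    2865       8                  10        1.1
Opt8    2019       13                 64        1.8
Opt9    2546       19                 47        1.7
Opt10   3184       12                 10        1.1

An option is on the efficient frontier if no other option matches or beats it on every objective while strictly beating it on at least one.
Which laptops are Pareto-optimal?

Opt1, Opt2, Opt7, Opt8, Opt10

Opt1: not dominated.
Opt2: not dominated (best price).
Opt3: dominated by Opt2 (price 1264≤2447, battery life 20≥10, RAM 60≥17, weight 1.3≤2.9).
Opt4: dominated by Opt2 (price 1264≤1790, battery life 20≥9, RAM 60≥19, weight 1.3≤2.2).
Opt5: dominated by Opt2 (price 1264≤2097, battery life 20≥19, RAM 60≥17, weight 1.3≤2.2).
Opt6: dominated by Opt2 (price 1264≤1330, battery life 20≥9, RAM 60≥48, weight 1.3≤1.6).
Opt7: not dominated.
Opt8: not dominated (best RAM).
Opt9: dominated by Opt2 (price 1264≤2546, battery life 20≥19, RAM 60≥47, weight 1.3≤1.7).
Opt10: not dominated.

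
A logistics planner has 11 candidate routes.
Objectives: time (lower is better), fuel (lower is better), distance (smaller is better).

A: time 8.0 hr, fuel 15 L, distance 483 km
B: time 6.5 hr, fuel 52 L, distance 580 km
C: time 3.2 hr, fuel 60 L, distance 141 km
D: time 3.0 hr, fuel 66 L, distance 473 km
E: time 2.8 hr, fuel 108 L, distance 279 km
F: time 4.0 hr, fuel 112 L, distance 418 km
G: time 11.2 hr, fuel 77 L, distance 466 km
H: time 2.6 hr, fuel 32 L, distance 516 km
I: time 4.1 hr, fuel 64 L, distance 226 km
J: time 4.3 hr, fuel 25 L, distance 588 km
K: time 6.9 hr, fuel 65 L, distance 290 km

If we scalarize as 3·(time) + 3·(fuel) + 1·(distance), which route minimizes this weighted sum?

C

A: 3·8.0 + 3·15 + 1·483 = 552.0
B: 3·6.5 + 3·52 + 1·580 = 755.5
C: 3·3.2 + 3·60 + 1·141 = 330.6
D: 3·3.0 + 3·66 + 1·473 = 680.0
E: 3·2.8 + 3·108 + 1·279 = 611.4
F: 3·4.0 + 3·112 + 1·418 = 766.0
G: 3·11.2 + 3·77 + 1·466 = 730.6
H: 3·2.6 + 3·32 + 1·516 = 619.8
I: 3·4.1 + 3·64 + 1·226 = 430.3
J: 3·4.3 + 3·25 + 1·588 = 675.9
K: 3·6.9 + 3·65 + 1·290 = 505.7
Lowest: C at 330.6.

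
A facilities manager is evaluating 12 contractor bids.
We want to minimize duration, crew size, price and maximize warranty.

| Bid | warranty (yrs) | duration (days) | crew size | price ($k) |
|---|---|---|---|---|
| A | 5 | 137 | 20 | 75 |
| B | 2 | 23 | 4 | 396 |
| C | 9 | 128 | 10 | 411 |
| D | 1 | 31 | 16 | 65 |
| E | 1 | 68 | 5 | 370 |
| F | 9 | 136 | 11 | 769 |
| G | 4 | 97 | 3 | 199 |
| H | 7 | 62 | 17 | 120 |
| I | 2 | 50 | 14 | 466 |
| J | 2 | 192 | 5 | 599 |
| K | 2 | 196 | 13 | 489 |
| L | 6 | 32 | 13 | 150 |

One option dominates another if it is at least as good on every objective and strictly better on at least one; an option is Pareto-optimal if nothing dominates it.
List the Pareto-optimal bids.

A: not dominated.
B: not dominated (best duration).
C: not dominated.
D: not dominated (best price).
E: not dominated.
F: dominated by C (warranty 9≥9, duration 128≤136, crew size 10≤11, price 411≤769).
G: not dominated (best crew size).
H: not dominated.
I: dominated by B (warranty 2≥2, duration 23≤50, crew size 4≤14, price 396≤466).
J: dominated by B (warranty 2≥2, duration 23≤192, crew size 4≤5, price 396≤599).
K: dominated by B (warranty 2≥2, duration 23≤196, crew size 4≤13, price 396≤489).
L: not dominated.

A, B, C, D, E, G, H, L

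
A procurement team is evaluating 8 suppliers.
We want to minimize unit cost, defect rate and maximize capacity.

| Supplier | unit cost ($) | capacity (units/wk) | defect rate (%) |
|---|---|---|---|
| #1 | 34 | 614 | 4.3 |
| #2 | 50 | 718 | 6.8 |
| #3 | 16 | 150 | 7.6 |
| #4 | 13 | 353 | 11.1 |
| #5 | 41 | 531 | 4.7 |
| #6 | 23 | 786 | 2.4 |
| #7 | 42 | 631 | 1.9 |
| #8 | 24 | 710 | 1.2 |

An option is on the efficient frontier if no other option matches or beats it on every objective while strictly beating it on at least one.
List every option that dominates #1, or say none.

#6, #8

#6: unit cost 23≤34, capacity 786≥614, defect rate 2.4≤4.3 — dominates #1.
#8: unit cost 24≤34, capacity 710≥614, defect rate 1.2≤4.3 — dominates #1.
Others (#2, #3, #4, #5, #7) are each worse than #1 on at least one objective.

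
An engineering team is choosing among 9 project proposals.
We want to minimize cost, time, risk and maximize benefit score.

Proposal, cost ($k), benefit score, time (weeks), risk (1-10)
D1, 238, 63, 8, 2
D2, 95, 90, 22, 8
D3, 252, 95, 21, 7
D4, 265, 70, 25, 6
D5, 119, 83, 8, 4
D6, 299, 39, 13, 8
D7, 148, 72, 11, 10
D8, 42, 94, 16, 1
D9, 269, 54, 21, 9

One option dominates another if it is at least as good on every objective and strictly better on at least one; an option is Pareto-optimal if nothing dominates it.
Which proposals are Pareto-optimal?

D1, D3, D5, D8

D1: not dominated.
D2: dominated by D8 (cost 42≤95, benefit score 94≥90, time 16≤22, risk 1≤8).
D3: not dominated (best benefit score).
D4: dominated by D5 (cost 119≤265, benefit score 83≥70, time 8≤25, risk 4≤6).
D5: not dominated.
D6: dominated by D1 (cost 238≤299, benefit score 63≥39, time 8≤13, risk 2≤8).
D7: dominated by D5 (cost 119≤148, benefit score 83≥72, time 8≤11, risk 4≤10).
D8: not dominated (best cost).
D9: dominated by D1 (cost 238≤269, benefit score 63≥54, time 8≤21, risk 2≤9).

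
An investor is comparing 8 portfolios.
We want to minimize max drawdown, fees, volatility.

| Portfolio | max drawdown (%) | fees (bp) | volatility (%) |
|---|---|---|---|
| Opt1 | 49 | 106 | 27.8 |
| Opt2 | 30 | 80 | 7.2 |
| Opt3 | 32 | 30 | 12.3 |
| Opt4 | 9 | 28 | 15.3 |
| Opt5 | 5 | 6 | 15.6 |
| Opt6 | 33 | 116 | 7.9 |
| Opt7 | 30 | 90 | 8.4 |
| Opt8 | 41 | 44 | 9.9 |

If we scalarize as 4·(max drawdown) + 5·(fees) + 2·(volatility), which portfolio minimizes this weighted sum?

Opt5

Opt1: 4·49 + 5·106 + 2·27.8 = 781.6
Opt2: 4·30 + 5·80 + 2·7.2 = 534.4
Opt3: 4·32 + 5·30 + 2·12.3 = 302.6
Opt4: 4·9 + 5·28 + 2·15.3 = 206.6
Opt5: 4·5 + 5·6 + 2·15.6 = 81.2
Opt6: 4·33 + 5·116 + 2·7.9 = 727.8
Opt7: 4·30 + 5·90 + 2·8.4 = 586.8
Opt8: 4·41 + 5·44 + 2·9.9 = 403.8
Lowest: Opt5 at 81.2.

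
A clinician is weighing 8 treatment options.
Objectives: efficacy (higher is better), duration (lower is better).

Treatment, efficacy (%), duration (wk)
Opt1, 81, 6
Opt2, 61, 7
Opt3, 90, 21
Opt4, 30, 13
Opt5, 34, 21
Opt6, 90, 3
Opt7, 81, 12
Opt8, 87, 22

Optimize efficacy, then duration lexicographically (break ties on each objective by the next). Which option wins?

Opt6

First maximize efficacy: best is 90, kept {Opt3, Opt6}.
Then minimize duration: best is 3, kept {Opt6}.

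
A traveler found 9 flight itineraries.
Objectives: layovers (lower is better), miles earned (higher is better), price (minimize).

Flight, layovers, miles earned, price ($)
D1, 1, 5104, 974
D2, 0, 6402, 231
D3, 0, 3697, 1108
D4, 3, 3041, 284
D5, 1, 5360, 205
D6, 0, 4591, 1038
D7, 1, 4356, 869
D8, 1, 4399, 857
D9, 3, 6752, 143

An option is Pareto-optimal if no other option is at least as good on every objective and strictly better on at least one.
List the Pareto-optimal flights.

D1: dominated by D2 (layovers 0≤1, miles earned 6402≥5104, price 231≤974).
D2: not dominated.
D3: dominated by D2 (layovers 0≤0, miles earned 6402≥3697, price 231≤1108).
D4: dominated by D2 (layovers 0≤3, miles earned 6402≥3041, price 231≤284).
D5: not dominated.
D6: dominated by D2 (layovers 0≤0, miles earned 6402≥4591, price 231≤1038).
D7: dominated by D2 (layovers 0≤1, miles earned 6402≥4356, price 231≤869).
D8: dominated by D2 (layovers 0≤1, miles earned 6402≥4399, price 231≤857).
D9: not dominated (best miles earned).

D2, D5, D9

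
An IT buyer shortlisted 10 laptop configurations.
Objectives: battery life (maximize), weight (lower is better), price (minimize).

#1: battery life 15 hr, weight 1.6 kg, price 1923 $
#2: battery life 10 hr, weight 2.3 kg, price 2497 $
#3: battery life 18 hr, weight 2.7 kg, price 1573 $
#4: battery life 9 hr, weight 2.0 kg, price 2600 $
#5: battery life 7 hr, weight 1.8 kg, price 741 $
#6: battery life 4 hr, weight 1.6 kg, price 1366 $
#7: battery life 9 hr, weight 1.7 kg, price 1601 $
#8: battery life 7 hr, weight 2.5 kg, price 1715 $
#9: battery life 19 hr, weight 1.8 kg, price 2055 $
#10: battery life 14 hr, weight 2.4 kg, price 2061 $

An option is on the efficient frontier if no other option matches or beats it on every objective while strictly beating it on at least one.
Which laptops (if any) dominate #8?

#5: battery life 7≥7, weight 1.8≤2.5, price 741≤1715 — dominates #8.
#7: battery life 9≥7, weight 1.7≤2.5, price 1601≤1715 — dominates #8.
Others (#1, #2, #3, #4, #6, #9, #10) are each worse than #8 on at least one objective.

#5, #7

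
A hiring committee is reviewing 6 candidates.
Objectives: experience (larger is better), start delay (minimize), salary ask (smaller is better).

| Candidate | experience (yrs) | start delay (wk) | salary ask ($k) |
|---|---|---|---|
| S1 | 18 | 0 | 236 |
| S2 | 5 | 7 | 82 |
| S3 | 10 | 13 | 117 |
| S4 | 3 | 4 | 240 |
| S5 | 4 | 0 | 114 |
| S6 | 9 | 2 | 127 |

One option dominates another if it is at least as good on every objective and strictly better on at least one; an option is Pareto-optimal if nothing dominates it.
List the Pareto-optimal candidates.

S1, S2, S3, S5, S6

S1: not dominated (best experience).
S2: not dominated (best salary ask).
S3: not dominated.
S4: dominated by S1 (experience 18≥3, start delay 0≤4, salary ask 236≤240).
S5: not dominated.
S6: not dominated.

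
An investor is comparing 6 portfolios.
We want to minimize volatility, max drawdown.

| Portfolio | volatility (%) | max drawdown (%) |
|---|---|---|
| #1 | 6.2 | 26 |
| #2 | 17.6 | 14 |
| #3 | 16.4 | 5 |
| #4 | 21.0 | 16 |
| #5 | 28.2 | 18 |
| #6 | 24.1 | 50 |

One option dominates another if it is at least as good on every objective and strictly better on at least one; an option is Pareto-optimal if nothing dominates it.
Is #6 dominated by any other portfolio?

Yes

#1 vs #6: volatility 6.2≤24.1, max drawdown 26≤50 — #1 is at least as good on every objective and strictly better on at least one, so #1 dominates #6.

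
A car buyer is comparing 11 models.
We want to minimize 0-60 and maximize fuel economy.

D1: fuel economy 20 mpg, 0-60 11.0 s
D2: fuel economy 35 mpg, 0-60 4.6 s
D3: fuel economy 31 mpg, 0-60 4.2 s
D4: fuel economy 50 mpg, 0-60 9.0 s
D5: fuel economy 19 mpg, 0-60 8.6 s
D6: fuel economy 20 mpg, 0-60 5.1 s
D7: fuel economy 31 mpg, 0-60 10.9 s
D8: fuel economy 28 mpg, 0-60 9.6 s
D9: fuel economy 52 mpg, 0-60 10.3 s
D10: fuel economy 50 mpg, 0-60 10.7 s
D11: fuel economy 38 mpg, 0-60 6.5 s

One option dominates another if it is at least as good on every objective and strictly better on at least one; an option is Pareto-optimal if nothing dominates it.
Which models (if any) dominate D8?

D2, D3, D4, D11

D2: fuel economy 35≥28, 0-60 4.6≤9.6 — dominates D8.
D3: fuel economy 31≥28, 0-60 4.2≤9.6 — dominates D8.
D4: fuel economy 50≥28, 0-60 9.0≤9.6 — dominates D8.
D11: fuel economy 38≥28, 0-60 6.5≤9.6 — dominates D8.
Others (D1, D5, D6, D7, D9, D10) are each worse than D8 on at least one objective.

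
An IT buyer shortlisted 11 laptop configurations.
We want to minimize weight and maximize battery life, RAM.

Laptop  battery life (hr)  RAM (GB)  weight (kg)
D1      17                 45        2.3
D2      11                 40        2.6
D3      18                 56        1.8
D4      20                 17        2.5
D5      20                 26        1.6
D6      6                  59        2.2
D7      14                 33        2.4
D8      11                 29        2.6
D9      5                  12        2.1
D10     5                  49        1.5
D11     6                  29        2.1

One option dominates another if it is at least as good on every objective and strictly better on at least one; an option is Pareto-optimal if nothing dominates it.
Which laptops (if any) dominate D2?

D1: battery life 17≥11, RAM 45≥40, weight 2.3≤2.6 — dominates D2.
D3: battery life 18≥11, RAM 56≥40, weight 1.8≤2.6 — dominates D2.
Others (D4, D5, D6, D7, D8, D9, D10, D11) are each worse than D2 on at least one objective.

D1, D3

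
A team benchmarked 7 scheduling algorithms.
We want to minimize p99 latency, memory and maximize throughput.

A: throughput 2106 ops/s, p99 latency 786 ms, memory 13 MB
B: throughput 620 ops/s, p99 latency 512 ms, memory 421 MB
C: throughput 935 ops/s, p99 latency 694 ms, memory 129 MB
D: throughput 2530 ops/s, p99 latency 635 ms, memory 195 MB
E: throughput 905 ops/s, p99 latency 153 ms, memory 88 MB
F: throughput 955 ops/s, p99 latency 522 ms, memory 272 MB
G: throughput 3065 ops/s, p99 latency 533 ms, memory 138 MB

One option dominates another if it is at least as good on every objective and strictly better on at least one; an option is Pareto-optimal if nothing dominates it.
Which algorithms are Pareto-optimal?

A: not dominated (best memory).
B: dominated by E (throughput 905≥620, p99 latency 153≤512, memory 88≤421).
C: not dominated.
D: dominated by G (throughput 3065≥2530, p99 latency 533≤635, memory 138≤195).
E: not dominated (best p99 latency).
F: not dominated.
G: not dominated (best throughput).

A, C, E, F, G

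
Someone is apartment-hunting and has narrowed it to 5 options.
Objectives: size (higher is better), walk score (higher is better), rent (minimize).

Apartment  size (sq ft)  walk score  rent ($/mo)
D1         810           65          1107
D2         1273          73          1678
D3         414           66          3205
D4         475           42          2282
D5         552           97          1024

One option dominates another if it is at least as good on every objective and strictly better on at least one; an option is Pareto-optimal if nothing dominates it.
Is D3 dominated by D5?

Yes

D5 vs D3: size 552≥414, walk score 97≥66, rent 1024≤3205 — D5 is at least as good on every objective with at least one strict improvement.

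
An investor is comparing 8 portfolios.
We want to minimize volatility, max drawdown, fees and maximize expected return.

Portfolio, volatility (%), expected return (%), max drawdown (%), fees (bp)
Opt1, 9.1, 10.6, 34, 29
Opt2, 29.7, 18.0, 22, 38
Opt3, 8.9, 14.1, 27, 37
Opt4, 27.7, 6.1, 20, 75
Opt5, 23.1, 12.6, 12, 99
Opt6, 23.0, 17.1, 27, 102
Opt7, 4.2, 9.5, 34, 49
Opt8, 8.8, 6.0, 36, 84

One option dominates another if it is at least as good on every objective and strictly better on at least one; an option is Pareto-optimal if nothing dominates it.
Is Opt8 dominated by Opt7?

Yes

Opt7 vs Opt8: volatility 4.2≤8.8, expected return 9.5≥6.0, max drawdown 34≤36, fees 49≤84 — Opt7 is at least as good on every objective with at least one strict improvement.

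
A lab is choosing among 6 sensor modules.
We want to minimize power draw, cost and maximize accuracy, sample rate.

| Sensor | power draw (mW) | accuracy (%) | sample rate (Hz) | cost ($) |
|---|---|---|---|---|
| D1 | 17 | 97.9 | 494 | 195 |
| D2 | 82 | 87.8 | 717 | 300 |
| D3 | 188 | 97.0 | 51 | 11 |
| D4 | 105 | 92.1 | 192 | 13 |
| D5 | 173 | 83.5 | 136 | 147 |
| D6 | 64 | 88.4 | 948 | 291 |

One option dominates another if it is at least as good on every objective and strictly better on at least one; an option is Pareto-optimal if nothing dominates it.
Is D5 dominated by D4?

D4 vs D5: power draw 105≤173, accuracy 92.1≥83.5, sample rate 192≥136, cost 13≤147 — D4 is at least as good on every objective with at least one strict improvement.

Yes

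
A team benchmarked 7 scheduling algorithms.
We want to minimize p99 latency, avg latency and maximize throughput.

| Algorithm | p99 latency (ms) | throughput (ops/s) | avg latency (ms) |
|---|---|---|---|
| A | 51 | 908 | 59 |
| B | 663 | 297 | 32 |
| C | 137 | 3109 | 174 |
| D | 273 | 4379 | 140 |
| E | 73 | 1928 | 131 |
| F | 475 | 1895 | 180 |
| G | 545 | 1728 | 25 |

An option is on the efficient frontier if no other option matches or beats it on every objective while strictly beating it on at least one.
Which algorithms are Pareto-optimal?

A, C, D, E, G

A: not dominated (best p99 latency).
B: dominated by G (p99 latency 545≤663, throughput 1728≥297, avg latency 25≤32).
C: not dominated.
D: not dominated (best throughput).
E: not dominated.
F: dominated by C (p99 latency 137≤475, throughput 3109≥1895, avg latency 174≤180).
G: not dominated (best avg latency).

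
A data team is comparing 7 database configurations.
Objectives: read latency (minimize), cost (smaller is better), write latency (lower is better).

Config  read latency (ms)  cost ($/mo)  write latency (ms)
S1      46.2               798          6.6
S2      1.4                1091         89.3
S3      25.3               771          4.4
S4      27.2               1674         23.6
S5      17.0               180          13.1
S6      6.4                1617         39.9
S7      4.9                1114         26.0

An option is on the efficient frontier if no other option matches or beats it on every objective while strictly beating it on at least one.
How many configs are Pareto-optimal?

S1: dominated by S3 (read latency 25.3≤46.2, cost 771≤798, write latency 4.4≤6.6).
S2: not dominated (best read latency).
S3: not dominated (best write latency).
S4: dominated by S3 (read latency 25.3≤27.2, cost 771≤1674, write latency 4.4≤23.6).
S5: not dominated (best cost).
S6: dominated by S7 (read latency 4.9≤6.4, cost 1114≤1617, write latency 26.0≤39.9).
S7: not dominated.
Pareto-optimal: S2, S3, S5, S7 → 4.

4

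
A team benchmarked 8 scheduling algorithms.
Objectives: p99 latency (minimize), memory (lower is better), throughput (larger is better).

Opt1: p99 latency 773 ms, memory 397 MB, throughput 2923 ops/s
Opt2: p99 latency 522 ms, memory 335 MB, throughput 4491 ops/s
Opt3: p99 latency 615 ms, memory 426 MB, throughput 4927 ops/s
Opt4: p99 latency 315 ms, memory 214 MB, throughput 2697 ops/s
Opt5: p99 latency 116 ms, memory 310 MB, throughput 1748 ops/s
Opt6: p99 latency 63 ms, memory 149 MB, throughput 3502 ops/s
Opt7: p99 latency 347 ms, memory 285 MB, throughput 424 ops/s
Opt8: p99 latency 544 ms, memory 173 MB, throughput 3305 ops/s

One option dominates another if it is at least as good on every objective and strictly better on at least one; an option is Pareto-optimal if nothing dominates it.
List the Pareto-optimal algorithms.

Opt2, Opt3, Opt6

Opt1: dominated by Opt2 (p99 latency 522≤773, memory 335≤397, throughput 4491≥2923).
Opt2: not dominated.
Opt3: not dominated (best throughput).
Opt4: dominated by Opt6 (p99 latency 63≤315, memory 149≤214, throughput 3502≥2697).
Opt5: dominated by Opt6 (p99 latency 63≤116, memory 149≤310, throughput 3502≥1748).
Opt6: not dominated (best p99 latency).
Opt7: dominated by Opt4 (p99 latency 315≤347, memory 214≤285, throughput 2697≥424).
Opt8: dominated by Opt6 (p99 latency 63≤544, memory 149≤173, throughput 3502≥3305).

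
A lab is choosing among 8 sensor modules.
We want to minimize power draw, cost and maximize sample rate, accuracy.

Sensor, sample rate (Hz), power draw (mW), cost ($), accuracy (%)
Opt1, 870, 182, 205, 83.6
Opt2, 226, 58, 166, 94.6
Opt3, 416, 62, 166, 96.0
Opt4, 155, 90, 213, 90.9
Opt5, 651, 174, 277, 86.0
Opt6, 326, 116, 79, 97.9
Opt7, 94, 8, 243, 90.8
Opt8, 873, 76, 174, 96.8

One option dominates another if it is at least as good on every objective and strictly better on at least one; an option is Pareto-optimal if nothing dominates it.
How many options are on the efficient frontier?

Opt1: dominated by Opt8 (sample rate 873≥870, power draw 76≤182, cost 174≤205, accuracy 96.8≥83.6).
Opt2: not dominated.
Opt3: not dominated.
Opt4: dominated by Opt2 (sample rate 226≥155, power draw 58≤90, cost 166≤213, accuracy 94.6≥90.9).
Opt5: dominated by Opt8 (sample rate 873≥651, power draw 76≤174, cost 174≤277, accuracy 96.8≥86.0).
Opt6: not dominated (best cost).
Opt7: not dominated (best power draw).
Opt8: not dominated (best sample rate).
Pareto-optimal: Opt2, Opt3, Opt6, Opt7, Opt8 → 5.

5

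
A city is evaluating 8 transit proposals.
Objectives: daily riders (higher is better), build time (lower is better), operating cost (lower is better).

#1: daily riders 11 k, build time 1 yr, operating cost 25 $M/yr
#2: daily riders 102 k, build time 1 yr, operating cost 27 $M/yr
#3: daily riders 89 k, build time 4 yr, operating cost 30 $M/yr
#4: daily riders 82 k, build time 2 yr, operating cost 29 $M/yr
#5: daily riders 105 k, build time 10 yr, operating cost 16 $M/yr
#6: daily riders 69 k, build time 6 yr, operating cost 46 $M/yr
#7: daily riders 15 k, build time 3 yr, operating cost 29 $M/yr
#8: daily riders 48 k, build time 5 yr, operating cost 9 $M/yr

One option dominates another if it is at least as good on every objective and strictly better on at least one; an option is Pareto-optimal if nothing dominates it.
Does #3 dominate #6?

Yes

#3 vs #6: daily riders 89≥69, build time 4≤6, operating cost 30≤46 — #3 is at least as good on every objective with at least one strict improvement.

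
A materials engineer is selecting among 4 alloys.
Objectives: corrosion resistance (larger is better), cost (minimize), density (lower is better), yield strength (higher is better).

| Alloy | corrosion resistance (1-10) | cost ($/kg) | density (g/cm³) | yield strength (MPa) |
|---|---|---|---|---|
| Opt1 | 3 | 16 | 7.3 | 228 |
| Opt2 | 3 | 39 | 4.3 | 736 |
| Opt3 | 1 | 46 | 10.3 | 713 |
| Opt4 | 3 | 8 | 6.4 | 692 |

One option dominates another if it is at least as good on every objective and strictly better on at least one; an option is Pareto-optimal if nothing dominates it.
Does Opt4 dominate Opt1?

Opt4 vs Opt1: corrosion resistance 3≥3, cost 8≤16, density 6.4≤7.3, yield strength 692≥228 — Opt4 is at least as good on every objective with at least one strict improvement.

Yes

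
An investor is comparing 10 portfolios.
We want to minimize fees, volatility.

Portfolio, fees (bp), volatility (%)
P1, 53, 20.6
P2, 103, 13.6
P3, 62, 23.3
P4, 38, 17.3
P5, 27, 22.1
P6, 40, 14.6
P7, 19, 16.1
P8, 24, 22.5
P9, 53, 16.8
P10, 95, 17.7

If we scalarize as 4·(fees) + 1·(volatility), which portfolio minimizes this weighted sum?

P7

P1: 4·53 + 1·20.6 = 232.6
P2: 4·103 + 1·13.6 = 425.6
P3: 4·62 + 1·23.3 = 271.3
P4: 4·38 + 1·17.3 = 169.3
P5: 4·27 + 1·22.1 = 130.1
P6: 4·40 + 1·14.6 = 174.6
P7: 4·19 + 1·16.1 = 92.1
P8: 4·24 + 1·22.5 = 118.5
P9: 4·53 + 1·16.8 = 228.8
P10: 4·95 + 1·17.7 = 397.7
Lowest: P7 at 92.1.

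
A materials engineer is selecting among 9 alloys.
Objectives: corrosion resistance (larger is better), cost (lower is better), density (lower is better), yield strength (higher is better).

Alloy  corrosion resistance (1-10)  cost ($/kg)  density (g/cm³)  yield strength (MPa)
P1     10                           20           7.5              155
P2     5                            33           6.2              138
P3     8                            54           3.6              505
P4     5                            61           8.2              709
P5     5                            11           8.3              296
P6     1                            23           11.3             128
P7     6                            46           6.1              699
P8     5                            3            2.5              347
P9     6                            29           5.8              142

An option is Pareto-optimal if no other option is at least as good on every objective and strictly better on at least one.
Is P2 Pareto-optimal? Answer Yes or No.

P8 vs P2: corrosion resistance 5≥5, cost 3≤33, density 2.5≤6.2, yield strength 347≥138 — P8 is at least as good on every objective and strictly better on at least one, so P8 dominates P2.

No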